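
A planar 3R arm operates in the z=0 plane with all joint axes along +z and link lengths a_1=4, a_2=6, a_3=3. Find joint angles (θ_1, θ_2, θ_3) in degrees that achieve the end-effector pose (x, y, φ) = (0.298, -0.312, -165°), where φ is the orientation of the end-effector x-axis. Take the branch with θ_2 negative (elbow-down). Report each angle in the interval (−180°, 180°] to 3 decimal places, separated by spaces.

120.014 -150.005 -135.009

wrist centre = target − a_3·(cos φ, sin φ) = (3.1958, 0.4645)
cos θ_2 = (10.4287−4²−6²)/(2·4·6) = -0.8661; θ_2 = -150.0049° (elbow-down)
β = atan2(0.4645,3.1958) = 8.2692°; ψ = atan2(-2.9996,-1.1964) = -111.7452°
θ_1 = β − ψ = 120.0144°
θ_3 = φ − θ_1 − θ_2 = -135.0095° (wrapped to (-180°,180°])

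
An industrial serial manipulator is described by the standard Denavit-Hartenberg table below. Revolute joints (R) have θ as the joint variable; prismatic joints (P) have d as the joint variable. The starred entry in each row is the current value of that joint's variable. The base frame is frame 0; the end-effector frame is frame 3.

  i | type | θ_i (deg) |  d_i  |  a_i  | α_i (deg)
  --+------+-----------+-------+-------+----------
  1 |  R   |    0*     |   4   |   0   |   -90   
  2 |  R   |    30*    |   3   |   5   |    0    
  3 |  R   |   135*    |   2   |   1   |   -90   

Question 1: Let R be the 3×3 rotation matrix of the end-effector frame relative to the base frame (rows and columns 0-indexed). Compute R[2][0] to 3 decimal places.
End-effector x-axis (col 0 of R) = (-0.9659,0.0000,-0.2588)
R[2][0] = -0.2588

-0.259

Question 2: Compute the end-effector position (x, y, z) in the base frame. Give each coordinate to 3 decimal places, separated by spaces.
3.364 5.000 1.241

after link 1: o_1 = (0.0000, 0.0000, 4.0000)
after link 2: o_2 = (4.3301, 3.0000, 1.5000)
after link 3: o_3 = (3.3642, 5.0000, 1.2412)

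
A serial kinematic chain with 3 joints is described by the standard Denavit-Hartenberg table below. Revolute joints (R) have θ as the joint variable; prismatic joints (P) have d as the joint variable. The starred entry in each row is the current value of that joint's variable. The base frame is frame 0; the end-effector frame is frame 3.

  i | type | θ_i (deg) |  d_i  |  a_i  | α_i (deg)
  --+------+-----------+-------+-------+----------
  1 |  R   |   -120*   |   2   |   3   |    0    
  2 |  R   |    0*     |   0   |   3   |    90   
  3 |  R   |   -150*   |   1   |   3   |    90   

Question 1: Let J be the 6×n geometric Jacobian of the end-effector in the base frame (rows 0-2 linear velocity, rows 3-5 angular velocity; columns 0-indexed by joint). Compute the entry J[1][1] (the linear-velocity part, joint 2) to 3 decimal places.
axis z_1 = (0.0000,0.0000,1.0000); lever o_n−o_1 = (-1.0670,0.1519,-1.5000)
cross product → J_v[:, 1] = (-0.1519,-1.0670,0.0000)
J_ω[:, 1] = z_1
entry J[1][1] = -1.0670

-1.067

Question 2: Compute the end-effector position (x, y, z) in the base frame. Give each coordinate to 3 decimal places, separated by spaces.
-2.567 -2.446 0.500

after link 1: o_1 = (-1.5000, -2.5981, 2.0000)
after link 2: o_2 = (-3.0000, -5.1962, 2.0000)
after link 3: o_3 = (-2.5670, -2.4462, 0.5000)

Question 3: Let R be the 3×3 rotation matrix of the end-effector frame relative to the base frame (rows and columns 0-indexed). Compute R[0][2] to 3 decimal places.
0.250

End-effector z-axis (col 2 of R) = (0.2500,0.4330,0.8660)
R[0][2] = 0.2500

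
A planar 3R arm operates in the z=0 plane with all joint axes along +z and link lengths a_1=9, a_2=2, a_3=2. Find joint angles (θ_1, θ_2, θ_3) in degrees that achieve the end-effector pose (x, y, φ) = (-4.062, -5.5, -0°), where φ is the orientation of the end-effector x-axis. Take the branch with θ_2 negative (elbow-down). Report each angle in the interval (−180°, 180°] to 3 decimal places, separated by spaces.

-125.567 -120.004 -114.429

wrist centre = target − a_3·(cos φ, sin φ) = (-6.0620, -5.5000)
cos θ_2 = (66.9978−9²−2²)/(2·9·2) = -0.5001; θ_2 = -120.0040° (elbow-down)
β = atan2(-5.5000,-6.0620) = -137.7828°; ψ = atan2(-1.7320,7.9999) = -12.2161°
θ_1 = β − ψ = -125.5668°
θ_3 = φ − θ_1 − θ_2 = -114.4293° (wrapped to (-180°,180°])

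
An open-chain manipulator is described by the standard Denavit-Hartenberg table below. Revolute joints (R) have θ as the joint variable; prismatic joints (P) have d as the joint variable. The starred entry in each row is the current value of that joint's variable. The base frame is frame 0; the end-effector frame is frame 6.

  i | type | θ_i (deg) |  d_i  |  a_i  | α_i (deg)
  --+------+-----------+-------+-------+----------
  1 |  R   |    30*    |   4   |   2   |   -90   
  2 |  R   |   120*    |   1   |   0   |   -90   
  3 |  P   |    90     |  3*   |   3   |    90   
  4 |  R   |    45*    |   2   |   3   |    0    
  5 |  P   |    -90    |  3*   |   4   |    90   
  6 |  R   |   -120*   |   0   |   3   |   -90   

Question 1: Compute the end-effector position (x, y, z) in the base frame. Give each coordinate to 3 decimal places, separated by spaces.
after link 1: o_1 = (1.7321, 1.0000, 4.0000)
after link 2: o_2 = (1.2321, 1.8660, 4.0000)
after link 3: o_3 = (0.4821, -2.0311, 5.5000)
after link 4: o_4 = (-0.9143, -5.2868, 4.8286)
after link 5: o_5 = (1.3222, -7.2615, 0.8163)
after link 6: o_6 = (1.1214, -6.1527, 3.5966)

1.121 -6.153 3.597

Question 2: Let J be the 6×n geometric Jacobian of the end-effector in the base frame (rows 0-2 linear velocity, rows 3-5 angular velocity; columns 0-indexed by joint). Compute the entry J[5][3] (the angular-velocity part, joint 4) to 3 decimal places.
axis z_3 = (-0.4330,-0.2500,-0.8660); lever o_n−o_3 = (0.6393,-4.1216,-1.9034)
cross product → J_v[:, 3] = (-3.0936,-1.3778,1.9445)
J_ω[:, 3] = z_3
entry J[5][3] = -0.8660

-0.866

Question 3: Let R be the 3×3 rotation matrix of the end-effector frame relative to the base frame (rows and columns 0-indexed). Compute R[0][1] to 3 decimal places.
End-effector y-axis (col 1 of R) = (-0.1768,-0.9186,0.3536)
R[0][1] = -0.1768

-0.177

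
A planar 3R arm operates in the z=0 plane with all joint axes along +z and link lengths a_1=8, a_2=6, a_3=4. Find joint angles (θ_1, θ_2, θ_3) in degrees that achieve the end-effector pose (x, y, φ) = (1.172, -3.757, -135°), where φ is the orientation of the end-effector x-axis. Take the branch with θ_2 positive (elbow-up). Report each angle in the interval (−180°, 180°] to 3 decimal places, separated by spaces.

-60.005 149.995 135.010

wrist centre = target − a_3·(cos φ, sin φ) = (4.0004, -0.9286)
cos θ_2 = (16.8657−8²−6²)/(2·8·6) = -0.8660; θ_2 = 149.9951° (elbow-up)
β = atan2(-0.9286,4.0004) = -13.0680°; ψ = atan2(3.0004,2.8041) = 46.9373°
θ_1 = β − ψ = -60.0053°
θ_3 = φ − θ_1 − θ_2 = 135.0102° (wrapped to (-180°,180°])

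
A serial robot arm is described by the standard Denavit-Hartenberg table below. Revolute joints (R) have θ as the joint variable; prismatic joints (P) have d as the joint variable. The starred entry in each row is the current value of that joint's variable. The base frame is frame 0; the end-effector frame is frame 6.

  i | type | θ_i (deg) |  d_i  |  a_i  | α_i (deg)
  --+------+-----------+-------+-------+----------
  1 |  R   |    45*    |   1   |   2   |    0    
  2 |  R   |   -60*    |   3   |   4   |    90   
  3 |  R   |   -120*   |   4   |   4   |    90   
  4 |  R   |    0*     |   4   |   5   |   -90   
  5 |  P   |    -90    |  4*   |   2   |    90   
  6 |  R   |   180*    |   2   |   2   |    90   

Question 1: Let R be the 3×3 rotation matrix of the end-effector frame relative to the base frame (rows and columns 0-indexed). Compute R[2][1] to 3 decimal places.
0.866

End-effector y-axis (col 1 of R) = (0.4830,-0.1294,0.8660)
R[2][1] = 0.8660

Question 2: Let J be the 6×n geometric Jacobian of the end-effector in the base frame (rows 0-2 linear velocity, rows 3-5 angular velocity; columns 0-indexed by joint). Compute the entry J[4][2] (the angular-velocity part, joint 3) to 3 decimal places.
axis z_2 = (-0.2588,-0.9659,0.0000); lever o_n−o_2 = (-8.7974,-5.9250,-4.0622)
cross product → J_v[:, 2] = (3.9238,-1.0514,-6.9641)
J_ω[:, 2] = z_2
entry J[4][2] = -0.9659

-0.966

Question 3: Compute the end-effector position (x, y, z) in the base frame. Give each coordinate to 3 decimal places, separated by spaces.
after link 1: o_1 = (1.4142, 1.4142, 1.0000)
after link 2: o_2 = (5.2779, 0.3789, 4.0000)
after link 3: o_3 = (2.3108, -2.9671, 0.5359)
after link 4: o_4 = (-3.4501, -1.4235, -1.7942)
after link 5: o_5 = (-6.1584, -4.8389, -0.7942)
after link 6: o_6 = (-3.5194, -5.5460, -0.0622)

-3.519 -5.546 -0.062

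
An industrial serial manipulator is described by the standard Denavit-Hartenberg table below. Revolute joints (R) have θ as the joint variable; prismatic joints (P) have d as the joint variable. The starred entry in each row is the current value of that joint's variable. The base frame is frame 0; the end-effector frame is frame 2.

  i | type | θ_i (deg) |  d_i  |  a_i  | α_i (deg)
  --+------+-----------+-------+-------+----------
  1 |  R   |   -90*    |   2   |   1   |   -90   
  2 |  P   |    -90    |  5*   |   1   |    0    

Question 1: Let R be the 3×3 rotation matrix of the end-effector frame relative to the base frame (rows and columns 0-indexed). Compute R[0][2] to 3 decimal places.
End-effector z-axis (col 2 of R) = (1.0000,0.0000,0.0000)
R[0][2] = 1.0000

1.000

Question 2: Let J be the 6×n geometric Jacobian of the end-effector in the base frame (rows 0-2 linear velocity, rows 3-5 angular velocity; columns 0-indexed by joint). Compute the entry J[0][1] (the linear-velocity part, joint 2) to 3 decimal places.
1.000

prismatic axis z_1 = (1.0000,0.0000,0.0000)
J_v[:, 1] = z_1; J_ω[:, 1] = (0,0,0)
entry J[0][1] = 1.0000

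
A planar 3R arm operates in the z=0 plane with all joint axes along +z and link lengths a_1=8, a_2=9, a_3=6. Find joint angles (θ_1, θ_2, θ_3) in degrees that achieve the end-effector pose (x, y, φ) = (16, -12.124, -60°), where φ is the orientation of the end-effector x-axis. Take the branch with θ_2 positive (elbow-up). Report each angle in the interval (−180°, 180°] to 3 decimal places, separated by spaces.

wrist centre = target − a_3·(cos φ, sin φ) = (13.0000, -6.9278)
cos θ_2 = (216.9951−8²−9²)/(2·8·9) = 0.5000; θ_2 = 60.0023° (elbow-up)
β = atan2(-6.9278,13.0000) = -28.0537°; ψ = atan2(7.7944,12.4997) = 31.9463°
θ_1 = β − ψ = -60.0000°
θ_3 = φ − θ_1 − θ_2 = -60.0023° (wrapped to (-180°,180°])

-60.000 60.002 -60.002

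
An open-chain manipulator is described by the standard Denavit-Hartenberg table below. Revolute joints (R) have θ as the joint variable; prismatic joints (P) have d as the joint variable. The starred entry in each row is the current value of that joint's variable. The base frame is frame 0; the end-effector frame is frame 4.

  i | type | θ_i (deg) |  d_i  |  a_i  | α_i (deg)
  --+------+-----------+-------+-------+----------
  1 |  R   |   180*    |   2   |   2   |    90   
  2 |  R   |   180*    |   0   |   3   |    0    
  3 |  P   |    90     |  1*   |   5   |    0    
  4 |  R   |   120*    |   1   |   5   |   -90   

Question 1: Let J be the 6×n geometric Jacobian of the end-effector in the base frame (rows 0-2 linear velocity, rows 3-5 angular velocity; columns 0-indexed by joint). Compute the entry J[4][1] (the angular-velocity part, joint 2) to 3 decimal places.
1.000

axis z_1 = (0.0000,1.0000,0.0000); lever o_n−o_1 = (-1.3301,2.0000,-2.5000)
cross product → J_v[:, 1] = (-2.5000,0.0000,1.3301)
J_ω[:, 1] = z_1
entry J[4][1] = 1.0000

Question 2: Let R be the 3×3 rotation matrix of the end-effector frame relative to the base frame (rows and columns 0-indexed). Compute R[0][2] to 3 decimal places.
0.500

End-effector z-axis (col 2 of R) = (0.5000,-0.0000,0.8660)
R[0][2] = 0.5000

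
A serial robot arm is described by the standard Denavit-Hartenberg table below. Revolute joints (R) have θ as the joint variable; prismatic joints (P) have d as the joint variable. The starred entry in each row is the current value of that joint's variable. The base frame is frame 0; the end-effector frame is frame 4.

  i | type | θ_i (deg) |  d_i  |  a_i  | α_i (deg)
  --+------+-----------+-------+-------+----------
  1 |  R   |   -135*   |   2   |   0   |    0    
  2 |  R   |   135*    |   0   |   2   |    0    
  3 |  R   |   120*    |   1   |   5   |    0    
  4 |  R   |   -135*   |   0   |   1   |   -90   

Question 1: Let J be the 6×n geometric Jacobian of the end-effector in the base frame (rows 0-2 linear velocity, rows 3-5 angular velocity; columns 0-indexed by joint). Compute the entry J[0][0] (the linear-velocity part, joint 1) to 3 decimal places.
axis z_0 = ẑ; lever o_n−o_0 = (0.4659,4.0713,3.0000)
cross product → J_v[:, 0] = (-4.0713,0.4659,0.0000)
J_ω[:, 0] = z_0
entry J[0][0] = -4.0713

-4.071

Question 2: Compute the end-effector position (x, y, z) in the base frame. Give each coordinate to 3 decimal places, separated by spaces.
0.466 4.071 3.000

after link 1: o_1 = (0.0000, 0.0000, 2.0000)
after link 2: o_2 = (2.0000, 0.0000, 2.0000)
after link 3: o_3 = (-0.5000, 4.3301, 3.0000)
after link 4: o_4 = (0.4659, 4.0713, 3.0000)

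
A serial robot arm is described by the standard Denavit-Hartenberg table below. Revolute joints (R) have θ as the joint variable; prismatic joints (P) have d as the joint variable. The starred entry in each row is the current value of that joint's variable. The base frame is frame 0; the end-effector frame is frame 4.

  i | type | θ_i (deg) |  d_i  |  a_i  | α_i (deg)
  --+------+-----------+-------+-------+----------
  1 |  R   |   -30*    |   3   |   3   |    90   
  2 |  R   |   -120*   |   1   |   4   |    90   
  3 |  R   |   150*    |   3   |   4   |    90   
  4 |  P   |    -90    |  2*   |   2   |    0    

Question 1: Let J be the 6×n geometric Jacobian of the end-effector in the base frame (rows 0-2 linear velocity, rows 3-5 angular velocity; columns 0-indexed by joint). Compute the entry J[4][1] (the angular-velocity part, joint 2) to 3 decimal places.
axis z_1 = (-0.5000,-0.8660,0.0000); lever o_n−o_1 = (-3.7811,-3.2811,-0.8301)
cross product → J_v[:, 1] = (0.7189,-0.4151,-1.6340)
J_ω[:, 1] = z_1
entry J[4][1] = -0.8660

-0.866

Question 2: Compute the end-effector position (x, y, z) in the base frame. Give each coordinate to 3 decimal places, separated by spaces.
-1.183 -4.781 2.170

after link 1: o_1 = (2.5981, -1.5000, 3.0000)
after link 2: o_2 = (0.3660, -1.3660, -0.4641)
after link 3: o_3 = (-1.3840, -2.6651, 4.0359)
after link 4: o_4 = (-1.1830, -4.7811, 2.1699)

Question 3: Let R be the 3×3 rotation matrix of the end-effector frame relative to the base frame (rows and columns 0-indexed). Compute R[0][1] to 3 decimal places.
0.125

End-effector y-axis (col 1 of R) = (0.1250,-0.6495,0.7500)
R[0][1] = 0.1250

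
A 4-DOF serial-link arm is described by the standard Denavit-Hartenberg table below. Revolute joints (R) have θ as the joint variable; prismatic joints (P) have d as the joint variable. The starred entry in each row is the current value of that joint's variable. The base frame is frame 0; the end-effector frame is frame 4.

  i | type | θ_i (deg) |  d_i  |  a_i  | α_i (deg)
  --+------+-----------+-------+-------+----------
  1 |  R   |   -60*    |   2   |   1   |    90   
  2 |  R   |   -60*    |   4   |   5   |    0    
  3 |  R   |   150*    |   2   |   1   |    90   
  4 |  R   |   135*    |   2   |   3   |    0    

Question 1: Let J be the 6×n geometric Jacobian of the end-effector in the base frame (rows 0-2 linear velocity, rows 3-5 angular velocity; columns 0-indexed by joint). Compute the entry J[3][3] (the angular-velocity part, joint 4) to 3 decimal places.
axis z_3 = (0.5000,-0.8660,0.0000); lever o_n−o_3 = (-0.8371,-2.7927,-2.1213)
cross product → J_v[:, 3] = (1.8371,1.0607,-2.1213)
J_ω[:, 3] = z_3
entry J[3][3] = 0.5000

0.500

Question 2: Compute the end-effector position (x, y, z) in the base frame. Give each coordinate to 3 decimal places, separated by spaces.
-4.283 -8.824 -3.451

after link 1: o_1 = (0.5000, -0.8660, 2.0000)
after link 2: o_2 = (-1.7141, -5.0311, -2.3301)
after link 3: o_3 = (-3.4462, -6.0311, -1.3301)
after link 4: o_4 = (-4.2833, -8.8238, -3.4514)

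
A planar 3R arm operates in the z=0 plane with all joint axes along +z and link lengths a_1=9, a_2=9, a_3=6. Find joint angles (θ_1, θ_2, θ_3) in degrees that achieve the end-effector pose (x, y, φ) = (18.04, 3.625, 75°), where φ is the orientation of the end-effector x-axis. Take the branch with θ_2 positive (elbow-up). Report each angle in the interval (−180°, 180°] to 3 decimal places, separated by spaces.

-30.004 45.008 59.996

wrist centre = target − a_3·(cos φ, sin φ) = (16.4871, -2.1706)
cos θ_2 = (276.5353−9²−9²)/(2·9·9) = 0.7070; θ_2 = 45.0080° (elbow-up)
β = atan2(-2.1706,16.4871) = -7.5000°; ψ = atan2(6.3648,15.3631) = 22.5040°
θ_1 = β − ψ = -30.0040°
θ_3 = φ − θ_1 − θ_2 = 59.9960° (wrapped to (-180°,180°])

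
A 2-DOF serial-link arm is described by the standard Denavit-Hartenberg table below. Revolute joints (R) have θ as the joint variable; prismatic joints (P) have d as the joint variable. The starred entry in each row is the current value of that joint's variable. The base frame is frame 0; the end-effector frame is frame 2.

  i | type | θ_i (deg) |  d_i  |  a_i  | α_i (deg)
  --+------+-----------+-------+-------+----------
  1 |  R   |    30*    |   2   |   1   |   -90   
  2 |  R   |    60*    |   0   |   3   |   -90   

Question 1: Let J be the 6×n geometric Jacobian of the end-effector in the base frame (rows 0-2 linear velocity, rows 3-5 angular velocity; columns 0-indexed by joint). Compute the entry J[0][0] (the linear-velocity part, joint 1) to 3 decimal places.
-1.250

axis z_0 = ẑ; lever o_n−o_0 = (2.1651,1.2500,-0.5981)
cross product → J_v[:, 0] = (-1.2500,2.1651,0.0000)
J_ω[:, 0] = z_0
entry J[0][0] = -1.2500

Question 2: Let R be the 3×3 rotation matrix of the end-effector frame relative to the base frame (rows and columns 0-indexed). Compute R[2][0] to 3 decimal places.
-0.866

End-effector x-axis (col 0 of R) = (0.4330,0.2500,-0.8660)
R[2][0] = -0.8660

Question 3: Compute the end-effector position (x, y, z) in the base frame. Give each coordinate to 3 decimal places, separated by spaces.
after link 1: o_1 = (0.8660, 0.5000, 2.0000)
after link 2: o_2 = (2.1651, 1.2500, -0.5981)

2.165 1.250 -0.598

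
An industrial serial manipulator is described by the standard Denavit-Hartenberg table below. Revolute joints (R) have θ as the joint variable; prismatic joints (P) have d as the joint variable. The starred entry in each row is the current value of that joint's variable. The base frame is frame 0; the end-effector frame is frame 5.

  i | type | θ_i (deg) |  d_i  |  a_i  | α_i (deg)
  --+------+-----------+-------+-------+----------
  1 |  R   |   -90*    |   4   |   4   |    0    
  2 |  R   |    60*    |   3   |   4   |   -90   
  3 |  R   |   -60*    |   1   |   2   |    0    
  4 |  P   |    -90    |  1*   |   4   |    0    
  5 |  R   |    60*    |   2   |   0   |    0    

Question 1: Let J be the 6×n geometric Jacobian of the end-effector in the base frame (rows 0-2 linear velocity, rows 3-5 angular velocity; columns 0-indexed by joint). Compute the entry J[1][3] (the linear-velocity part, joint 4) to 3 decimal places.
0.866

prismatic axis z_3 = (0.5000,0.8660,0.0000)
J_v[:, 3] = z_3; J_ω[:, 3] = (0,0,0)
entry J[1][3] = 0.8660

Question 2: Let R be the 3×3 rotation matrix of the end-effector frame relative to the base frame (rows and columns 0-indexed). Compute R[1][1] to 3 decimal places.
End-effector y-axis (col 1 of R) = (0.8660,-0.5000,0.0000)
R[1][1] = -0.5000

-0.500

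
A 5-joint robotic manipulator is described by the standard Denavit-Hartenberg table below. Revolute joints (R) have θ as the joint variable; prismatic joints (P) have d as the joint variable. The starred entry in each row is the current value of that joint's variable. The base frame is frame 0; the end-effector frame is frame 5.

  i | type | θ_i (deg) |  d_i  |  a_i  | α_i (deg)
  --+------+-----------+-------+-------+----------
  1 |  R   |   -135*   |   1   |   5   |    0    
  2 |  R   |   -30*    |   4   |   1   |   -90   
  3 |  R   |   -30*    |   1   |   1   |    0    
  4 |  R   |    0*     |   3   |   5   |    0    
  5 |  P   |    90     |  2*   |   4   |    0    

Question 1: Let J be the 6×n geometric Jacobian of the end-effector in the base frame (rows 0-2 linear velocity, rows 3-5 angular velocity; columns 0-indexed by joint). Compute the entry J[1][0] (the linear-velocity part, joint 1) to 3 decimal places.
-9.899

axis z_0 = ẑ; lever o_n−o_0 = (-9.8995,-11.4524,4.5359)
cross product → J_v[:, 0] = (11.4524,-9.8995,0.0000)
J_ω[:, 0] = z_0
entry J[1][0] = -9.8995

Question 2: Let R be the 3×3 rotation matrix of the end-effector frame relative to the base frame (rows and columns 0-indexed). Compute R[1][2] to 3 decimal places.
-0.966

End-effector z-axis (col 2 of R) = (0.2588,-0.9659,0.0000)
R[1][2] = -0.9659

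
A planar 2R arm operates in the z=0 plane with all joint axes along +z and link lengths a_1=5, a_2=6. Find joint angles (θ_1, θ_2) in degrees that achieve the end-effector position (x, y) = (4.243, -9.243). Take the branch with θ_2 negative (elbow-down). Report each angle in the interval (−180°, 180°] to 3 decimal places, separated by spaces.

-40.693 -44.987

cos θ_2 = (103.4361−5²−6²)/(2·5·6) = 0.7073; θ_2 = -44.9869° (elbow-down)
β = atan2(-9.2430,4.2430) = -65.3425°; ψ = atan2(-4.2417,9.2436) = -24.6493°
θ_1 = β − ψ = -40.6932°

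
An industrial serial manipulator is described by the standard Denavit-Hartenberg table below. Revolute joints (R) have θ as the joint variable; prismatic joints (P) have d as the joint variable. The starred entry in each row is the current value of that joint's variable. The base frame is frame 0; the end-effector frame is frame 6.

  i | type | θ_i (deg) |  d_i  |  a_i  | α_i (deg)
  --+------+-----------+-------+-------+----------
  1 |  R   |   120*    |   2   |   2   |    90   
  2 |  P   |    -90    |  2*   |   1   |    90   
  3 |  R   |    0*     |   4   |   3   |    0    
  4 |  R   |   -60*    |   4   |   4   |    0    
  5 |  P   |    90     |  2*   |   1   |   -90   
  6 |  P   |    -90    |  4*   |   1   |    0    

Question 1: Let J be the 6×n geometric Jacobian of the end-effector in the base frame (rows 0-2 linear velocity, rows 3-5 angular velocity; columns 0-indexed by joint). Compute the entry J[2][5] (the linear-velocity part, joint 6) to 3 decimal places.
0.500

prismatic axis z_5 = (0.7500,0.4330,0.5000)
J_v[:, 5] = z_5; J_ω[:, 5] = (0,0,0)
entry J[2][5] = 0.5000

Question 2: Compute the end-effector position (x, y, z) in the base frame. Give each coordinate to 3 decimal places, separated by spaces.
6.665 -6.544 -2.866

after link 1: o_1 = (-1.0000, 1.7321, 2.0000)
after link 2: o_2 = (0.7321, 2.7321, 1.0000)
after link 3: o_3 = (2.7321, -0.7321, -2.0000)
after link 4: o_4 = (1.7321, -5.9282, -4.0000)
after link 5: o_5 = (3.1651, -7.4103, -4.8660)
after link 6: o_6 = (6.6651, -6.5442, -2.8660)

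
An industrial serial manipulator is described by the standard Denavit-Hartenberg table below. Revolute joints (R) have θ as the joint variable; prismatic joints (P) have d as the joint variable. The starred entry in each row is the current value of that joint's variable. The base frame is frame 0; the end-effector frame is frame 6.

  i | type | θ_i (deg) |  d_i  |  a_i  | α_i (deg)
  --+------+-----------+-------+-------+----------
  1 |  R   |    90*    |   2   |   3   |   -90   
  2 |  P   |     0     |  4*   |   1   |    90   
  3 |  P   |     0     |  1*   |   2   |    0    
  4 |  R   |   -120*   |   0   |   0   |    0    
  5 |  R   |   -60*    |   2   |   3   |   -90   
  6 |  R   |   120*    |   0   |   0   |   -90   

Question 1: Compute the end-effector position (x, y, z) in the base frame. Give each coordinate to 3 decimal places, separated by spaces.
-4.000 3.000 5.000

after link 1: o_1 = (0.0000, 3.0000, 2.0000)
after link 2: o_2 = (-4.0000, 4.0000, 2.0000)
after link 3: o_3 = (-4.0000, 6.0000, 3.0000)
after link 4: o_4 = (-4.0000, 6.0000, 3.0000)
after link 5: o_5 = (-4.0000, 3.0000, 5.0000)
after link 6: o_6 = (-4.0000, 3.0000, 5.0000)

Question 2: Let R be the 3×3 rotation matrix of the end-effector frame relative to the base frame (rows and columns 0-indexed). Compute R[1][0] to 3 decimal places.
End-effector x-axis (col 0 of R) = (-0.0000,0.5000,-0.8660)
R[1][0] = 0.5000

0.500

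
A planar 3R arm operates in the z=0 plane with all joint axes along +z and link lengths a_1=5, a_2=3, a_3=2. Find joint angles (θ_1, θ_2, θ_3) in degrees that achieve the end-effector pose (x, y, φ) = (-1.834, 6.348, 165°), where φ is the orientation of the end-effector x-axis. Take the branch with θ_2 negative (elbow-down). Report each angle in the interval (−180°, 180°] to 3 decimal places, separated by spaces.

wrist centre = target − a_3·(cos φ, sin φ) = (0.0979, 5.8304)
cos θ_2 = (34.0027−5²−3²)/(2·5·3) = 0.0001; θ_2 = -89.9949° (elbow-down)
β = atan2(5.8304,0.0979) = 89.0385°; ψ = atan2(-3.0000,5.0003) = -30.9624°
θ_1 = β − ψ = 120.0009°
θ_3 = φ − θ_1 − θ_2 = 134.9940° (wrapped to (-180°,180°])

120.001 -89.995 134.994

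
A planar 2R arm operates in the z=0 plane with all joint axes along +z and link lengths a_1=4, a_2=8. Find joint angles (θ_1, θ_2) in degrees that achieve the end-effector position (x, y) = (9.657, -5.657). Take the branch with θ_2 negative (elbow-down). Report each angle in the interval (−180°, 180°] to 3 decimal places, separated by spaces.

-0.004 -44.994

cos θ_2 = (125.2593−4²−8²)/(2·4·8) = 0.7072; θ_2 = -44.9943° (elbow-down)
β = atan2(-5.6570,9.6570) = -30.3615°; ψ = atan2(-5.6563,9.6574) = -30.3573°
θ_1 = β − ψ = -0.0042°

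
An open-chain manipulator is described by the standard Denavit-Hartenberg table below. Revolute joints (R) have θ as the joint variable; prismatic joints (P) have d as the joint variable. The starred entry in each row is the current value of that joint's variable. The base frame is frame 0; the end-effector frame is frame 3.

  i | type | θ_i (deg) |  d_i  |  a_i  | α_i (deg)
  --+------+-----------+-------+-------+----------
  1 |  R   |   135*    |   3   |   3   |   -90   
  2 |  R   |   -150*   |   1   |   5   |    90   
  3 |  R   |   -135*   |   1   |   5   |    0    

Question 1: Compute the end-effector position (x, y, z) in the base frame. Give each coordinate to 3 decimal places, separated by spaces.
after link 1: o_1 = (-2.1213, 2.1213, 3.0000)
after link 2: o_2 = (0.2334, -1.6476, 5.5000)
after link 3: o_3 = (0.9219, 2.6639, 2.8662)

0.922 2.664 2.866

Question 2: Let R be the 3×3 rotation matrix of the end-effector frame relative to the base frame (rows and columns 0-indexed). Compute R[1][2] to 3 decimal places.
End-effector z-axis (col 2 of R) = (0.3536,-0.3536,-0.8660)
R[1][2] = -0.3536

-0.354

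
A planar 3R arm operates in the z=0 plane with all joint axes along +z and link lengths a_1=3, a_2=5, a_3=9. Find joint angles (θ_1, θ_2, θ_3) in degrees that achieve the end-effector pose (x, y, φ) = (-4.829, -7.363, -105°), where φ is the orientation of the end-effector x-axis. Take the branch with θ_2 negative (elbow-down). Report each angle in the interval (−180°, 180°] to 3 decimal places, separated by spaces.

-90.000 -150.005 135.005

wrist centre = target − a_3·(cos φ, sin φ) = (-2.4996, 1.3303)
cos θ_2 = (8.0179−3²−5²)/(2·3·5) = -0.8661; θ_2 = -150.0050° (elbow-down)
β = atan2(1.3303,-2.4996) = 151.9776°; ψ = atan2(-2.4996,-1.3303) = -118.0227°
θ_1 = β − ψ = 270.0003°
θ_3 = φ − θ_1 − θ_2 = 135.0047° (wrapped to (-180°,180°])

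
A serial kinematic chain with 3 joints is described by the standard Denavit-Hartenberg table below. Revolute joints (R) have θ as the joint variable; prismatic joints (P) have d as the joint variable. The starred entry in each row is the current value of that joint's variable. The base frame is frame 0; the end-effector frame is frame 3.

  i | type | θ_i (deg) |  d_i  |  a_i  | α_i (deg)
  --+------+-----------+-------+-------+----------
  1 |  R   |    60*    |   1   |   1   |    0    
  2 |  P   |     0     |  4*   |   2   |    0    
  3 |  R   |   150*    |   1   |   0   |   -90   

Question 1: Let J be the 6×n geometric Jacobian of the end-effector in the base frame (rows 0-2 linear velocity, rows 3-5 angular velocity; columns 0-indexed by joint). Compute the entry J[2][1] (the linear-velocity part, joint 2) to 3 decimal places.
prismatic axis z_1 = (0.0000,0.0000,1.0000)
J_v[:, 1] = z_1; J_ω[:, 1] = (0,0,0)
entry J[2][1] = 1.0000

1.000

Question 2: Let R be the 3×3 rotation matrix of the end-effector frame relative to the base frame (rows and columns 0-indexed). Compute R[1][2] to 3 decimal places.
-0.866

End-effector z-axis (col 2 of R) = (0.5000,-0.8660,0.0000)
R[1][2] = -0.8660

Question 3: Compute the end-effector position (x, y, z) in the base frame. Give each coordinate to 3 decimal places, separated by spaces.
after link 1: o_1 = (0.5000, 0.8660, 1.0000)
after link 2: o_2 = (1.5000, 2.5981, 5.0000)
after link 3: o_3 = (1.5000, 2.5981, 6.0000)

1.500 2.598 6.000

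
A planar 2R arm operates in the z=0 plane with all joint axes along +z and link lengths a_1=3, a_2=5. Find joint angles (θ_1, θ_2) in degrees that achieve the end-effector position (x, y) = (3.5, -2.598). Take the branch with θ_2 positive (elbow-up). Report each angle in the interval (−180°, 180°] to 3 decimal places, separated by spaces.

-120.000 120.001

cos θ_2 = (18.9996−3²−5²)/(2·3·5) = -0.5000; θ_2 = 120.0009° (elbow-up)
β = atan2(-2.5980,3.5000) = -36.5860°; ψ = atan2(4.3301,0.4999) = 83.4140°
θ_1 = β − ψ = -120.0000°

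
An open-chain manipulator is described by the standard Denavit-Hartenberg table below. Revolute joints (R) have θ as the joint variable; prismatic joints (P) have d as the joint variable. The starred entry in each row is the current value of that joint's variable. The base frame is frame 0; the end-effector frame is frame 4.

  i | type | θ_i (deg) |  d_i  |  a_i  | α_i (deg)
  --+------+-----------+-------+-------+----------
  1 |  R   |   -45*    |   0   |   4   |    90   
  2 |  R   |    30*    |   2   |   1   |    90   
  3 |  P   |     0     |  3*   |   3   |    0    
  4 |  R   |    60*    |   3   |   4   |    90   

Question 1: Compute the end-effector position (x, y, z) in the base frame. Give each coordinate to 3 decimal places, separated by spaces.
after link 1: o_1 = (2.8284, -2.8284, 0.0000)
after link 2: o_2 = (2.0266, -4.8550, 0.5000)
after link 3: o_3 = (4.9244, -7.7528, -0.5981)
after link 4: o_4 = (4.7603, -12.4877, -2.1962)

4.760 -12.488 -2.196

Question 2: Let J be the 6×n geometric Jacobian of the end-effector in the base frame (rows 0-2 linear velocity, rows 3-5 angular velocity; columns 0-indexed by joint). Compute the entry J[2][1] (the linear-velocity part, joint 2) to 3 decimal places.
8.196

axis z_1 = (-0.7071,-0.7071,0.0000); lever o_n−o_1 = (1.9319,-9.6593,-2.1962)
cross product → J_v[:, 1] = (1.5529,-1.5529,8.1962)
J_ω[:, 1] = z_1
entry J[2][1] = 8.1962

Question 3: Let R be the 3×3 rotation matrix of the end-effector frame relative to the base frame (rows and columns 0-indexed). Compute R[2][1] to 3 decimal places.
End-effector y-axis (col 1 of R) = (0.3536,-0.3536,-0.8660)
R[2][1] = -0.8660

-0.866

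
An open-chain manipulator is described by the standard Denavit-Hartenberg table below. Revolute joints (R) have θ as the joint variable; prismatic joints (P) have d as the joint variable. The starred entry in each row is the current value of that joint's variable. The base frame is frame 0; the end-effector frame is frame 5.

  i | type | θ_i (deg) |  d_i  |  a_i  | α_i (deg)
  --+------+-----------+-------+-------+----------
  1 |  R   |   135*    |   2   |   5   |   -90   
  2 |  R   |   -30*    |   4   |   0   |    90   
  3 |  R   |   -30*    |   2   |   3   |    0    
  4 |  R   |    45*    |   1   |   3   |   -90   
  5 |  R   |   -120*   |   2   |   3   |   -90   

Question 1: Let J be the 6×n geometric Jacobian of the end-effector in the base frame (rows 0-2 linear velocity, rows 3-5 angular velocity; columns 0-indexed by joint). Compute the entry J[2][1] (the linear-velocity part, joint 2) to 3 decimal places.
-0.257

axis z_1 = (-0.7071,-0.7071,0.0000); lever o_n−o_1 = (-3.5904,-3.2263,6.6127)
cross product → J_v[:, 1] = (-4.6759,4.6759,-0.2574)
J_ω[:, 1] = z_1
entry J[2][1] = -0.2574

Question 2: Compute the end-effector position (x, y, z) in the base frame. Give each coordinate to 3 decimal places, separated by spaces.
after link 1: o_1 = (-3.5355, 3.5355, 2.0000)
after link 2: o_2 = (-6.3640, 0.7071, 2.0000)
after link 3: o_3 = (-6.1872, 2.6517, 5.0311)
after link 4: o_4 = (-8.1572, 3.5236, 7.3460)
after link 5: o_5 = (-7.1259, 0.3093, 8.6127)

-7.126 0.309 8.613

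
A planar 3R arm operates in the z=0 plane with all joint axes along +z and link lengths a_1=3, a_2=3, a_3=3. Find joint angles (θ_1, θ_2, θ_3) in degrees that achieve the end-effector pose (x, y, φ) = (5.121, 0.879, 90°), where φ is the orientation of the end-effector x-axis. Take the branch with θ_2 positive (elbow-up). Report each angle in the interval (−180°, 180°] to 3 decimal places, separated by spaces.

wrist centre = target − a_3·(cos φ, sin φ) = (5.1210, -2.1210)
cos θ_2 = (30.7233−3²−3²)/(2·3·3) = 0.7068; θ_2 = 45.0209° (elbow-up)
β = atan2(-2.1210,5.1210) = -22.4982°; ψ = atan2(2.1221,5.1205) = 22.5104°
θ_1 = β − ψ = -45.0086°
θ_3 = φ − θ_1 − θ_2 = 89.9878° (wrapped to (-180°,180°])

-45.009 45.021 89.988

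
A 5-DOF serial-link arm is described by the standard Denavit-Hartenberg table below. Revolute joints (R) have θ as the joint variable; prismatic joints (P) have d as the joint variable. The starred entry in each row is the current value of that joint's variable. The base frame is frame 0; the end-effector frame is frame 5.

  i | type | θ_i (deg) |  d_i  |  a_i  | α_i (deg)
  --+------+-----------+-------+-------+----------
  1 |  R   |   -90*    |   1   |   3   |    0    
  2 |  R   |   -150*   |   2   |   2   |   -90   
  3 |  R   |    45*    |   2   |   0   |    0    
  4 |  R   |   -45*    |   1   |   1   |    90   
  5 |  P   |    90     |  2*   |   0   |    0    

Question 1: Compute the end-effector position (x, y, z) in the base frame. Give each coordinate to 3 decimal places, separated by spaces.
after link 1: o_1 = (0.0000, -3.0000, 1.0000)
after link 2: o_2 = (-1.0000, -1.2679, 3.0000)
after link 3: o_3 = (-2.7321, -2.2679, 3.0000)
after link 4: o_4 = (-4.0981, -1.9019, 3.0000)
after link 5: o_5 = (-4.0981, -1.9019, 5.0000)

-4.098 -1.902 5.000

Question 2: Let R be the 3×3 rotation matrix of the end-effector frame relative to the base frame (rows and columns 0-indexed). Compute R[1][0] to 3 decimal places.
End-effector x-axis (col 0 of R) = (-0.8660,-0.5000,0.0000)
R[1][0] = -0.5000

-0.500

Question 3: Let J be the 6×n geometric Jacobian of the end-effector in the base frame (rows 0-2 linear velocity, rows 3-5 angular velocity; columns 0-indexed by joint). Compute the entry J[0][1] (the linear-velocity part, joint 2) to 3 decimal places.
axis z_1 = (0.0000,0.0000,1.0000); lever o_n−o_1 = (-4.0981,1.0981,4.0000)
cross product → J_v[:, 1] = (-1.0981,-4.0981,0.0000)
J_ω[:, 1] = z_1
entry J[0][1] = -1.0981

-1.098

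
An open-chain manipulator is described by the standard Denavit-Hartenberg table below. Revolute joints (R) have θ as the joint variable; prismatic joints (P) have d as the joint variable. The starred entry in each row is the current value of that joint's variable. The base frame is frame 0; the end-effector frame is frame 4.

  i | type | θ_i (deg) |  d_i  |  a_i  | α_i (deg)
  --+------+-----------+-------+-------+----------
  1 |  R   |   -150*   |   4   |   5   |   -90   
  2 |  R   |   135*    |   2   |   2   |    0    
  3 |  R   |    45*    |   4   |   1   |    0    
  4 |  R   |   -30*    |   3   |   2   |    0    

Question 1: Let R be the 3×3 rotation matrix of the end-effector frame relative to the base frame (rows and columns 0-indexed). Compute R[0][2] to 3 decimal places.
End-effector z-axis (col 2 of R) = (0.5000,-0.8660,0.0000)
R[0][2] = 0.5000

0.500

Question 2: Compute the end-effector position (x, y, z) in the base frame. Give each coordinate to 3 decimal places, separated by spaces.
after link 1: o_1 = (-4.3301, -2.5000, 4.0000)
after link 2: o_2 = (-2.1054, -3.5249, 2.5858)
after link 3: o_3 = (0.7606, -6.4890, 2.5858)
after link 4: o_4 = (3.7606, -8.2211, 1.5858)

3.761 -8.221 1.586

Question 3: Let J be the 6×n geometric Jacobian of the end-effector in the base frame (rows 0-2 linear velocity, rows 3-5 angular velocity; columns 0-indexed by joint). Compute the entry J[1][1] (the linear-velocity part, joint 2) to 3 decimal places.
axis z_1 = (0.5000,-0.8660,0.0000); lever o_n−o_1 = (8.0908,-5.7211,-2.4142)
cross product → J_v[:, 1] = (2.0908,1.2071,4.1463)
J_ω[:, 1] = z_1
entry J[1][1] = 1.2071

1.207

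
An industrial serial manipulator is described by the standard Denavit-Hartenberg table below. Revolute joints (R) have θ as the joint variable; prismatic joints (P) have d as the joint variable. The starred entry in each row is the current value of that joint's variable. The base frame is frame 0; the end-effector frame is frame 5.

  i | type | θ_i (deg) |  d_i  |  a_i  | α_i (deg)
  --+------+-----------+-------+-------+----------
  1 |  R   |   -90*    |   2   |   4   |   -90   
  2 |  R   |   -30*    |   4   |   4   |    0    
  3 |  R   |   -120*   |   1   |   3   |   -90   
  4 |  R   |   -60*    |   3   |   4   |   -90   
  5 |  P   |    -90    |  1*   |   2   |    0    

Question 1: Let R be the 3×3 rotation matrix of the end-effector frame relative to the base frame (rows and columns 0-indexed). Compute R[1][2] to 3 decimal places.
End-effector z-axis (col 2 of R) = (-0.5000,0.7500,0.4330)
R[1][2] = 0.7500

0.750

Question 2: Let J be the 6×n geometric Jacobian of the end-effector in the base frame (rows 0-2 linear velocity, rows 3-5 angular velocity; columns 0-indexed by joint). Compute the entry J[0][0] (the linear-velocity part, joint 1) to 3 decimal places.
4.884

axis z_0 = ẑ; lever o_n−o_0 = (7.9641,-4.8840,11.2631)
cross product → J_v[:, 0] = (4.8840,7.9641,-0.0000)
J_ω[:, 0] = z_0
entry J[0][0] = 4.8840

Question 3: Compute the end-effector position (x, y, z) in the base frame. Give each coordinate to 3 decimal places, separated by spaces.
after link 1: o_1 = (0.0000, -4.0000, 2.0000)
after link 2: o_2 = (4.0000, -7.4641, 4.0000)
after link 3: o_3 = (5.0000, -4.8660, 5.5000)
after link 4: o_4 = (8.4641, -4.6340, 9.0981)
after link 5: o_5 = (7.9641, -4.8840, 11.2631)

7.964 -4.884 11.263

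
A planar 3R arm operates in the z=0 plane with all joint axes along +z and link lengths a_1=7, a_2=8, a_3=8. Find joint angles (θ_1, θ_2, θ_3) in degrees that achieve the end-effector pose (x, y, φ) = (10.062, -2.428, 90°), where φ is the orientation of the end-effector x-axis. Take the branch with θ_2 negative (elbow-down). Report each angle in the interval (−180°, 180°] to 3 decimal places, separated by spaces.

wrist centre = target − a_3·(cos φ, sin φ) = (10.0620, -10.4280)
cos θ_2 = (209.9870−7²−8²)/(2·7·8) = 0.8660; θ_2 = -30.0080° (elbow-down)
β = atan2(-10.4280,10.0620) = -46.0233°; ψ = atan2(-4.0010,13.9276) = -16.0277°
θ_1 = β − ψ = -29.9957°
θ_3 = φ − θ_1 − θ_2 = 150.0037° (wrapped to (-180°,180°])

-29.996 -30.008 150.004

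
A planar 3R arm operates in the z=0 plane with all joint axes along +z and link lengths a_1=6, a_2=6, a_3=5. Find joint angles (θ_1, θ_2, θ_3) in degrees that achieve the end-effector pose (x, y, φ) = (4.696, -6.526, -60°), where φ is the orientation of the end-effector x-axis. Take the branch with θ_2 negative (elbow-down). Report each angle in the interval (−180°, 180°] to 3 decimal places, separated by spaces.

wrist centre = target − a_3·(cos φ, sin φ) = (2.1960, -2.1959)
cos θ_2 = (9.6443−6²−6²)/(2·6·6) = -0.8661; θ_2 = -150.0030° (elbow-down)
β = atan2(-2.1959,2.1960) = -44.9983°; ψ = atan2(-2.9997,0.8037) = -75.0015°
θ_1 = β − ψ = 30.0032°
θ_3 = φ − θ_1 − θ_2 = 59.9999° (wrapped to (-180°,180°])

30.003 -150.003 60.000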